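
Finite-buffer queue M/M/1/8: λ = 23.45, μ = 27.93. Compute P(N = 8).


ρ = λ/μ = 23.45/27.93 = 0.8396
P_K = (1−ρ)ρ^K/(1−ρ^(K+1)) = (0.1604·0.246931)/(1 − 0.207323)
= 0.039608/0.792677 = 0.049967

Final: 0.049967


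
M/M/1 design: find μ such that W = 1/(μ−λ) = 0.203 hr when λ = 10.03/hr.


W = 1/(μ−λ) ⇒ μ − λ = 1/W = 1/0.203 = 4.9261
μ = λ + 1/W = 10.03 + 4.9261 = 14.9561 per hr

Final: 14.9561 /hr


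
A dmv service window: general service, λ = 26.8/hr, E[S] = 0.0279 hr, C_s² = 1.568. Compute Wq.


ρ = λ·E[S] = 26.8·0.0279 = 0.7477
E[S²] = E[S]²(1+C_s²) = 0.0279²·(1+1.568) = 0.001999
Wq = λ·E[S²]/(2(1−ρ)) = 26.8·0.001999/(2·0.2523) = 0.10618 hr

Final: 0.10618 hr


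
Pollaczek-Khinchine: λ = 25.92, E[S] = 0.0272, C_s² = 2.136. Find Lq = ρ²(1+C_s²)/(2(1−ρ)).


ρ = λ·E[S] = 25.92·0.0272 = 0.7050
Lq = ρ²(1+C_s²)/(2(1−ρ)) = 0.4971·(1+2.136)/(2·0.2950)
= 0.4971·3.1360/0.5900 = 2.64221

Final: 2.64221


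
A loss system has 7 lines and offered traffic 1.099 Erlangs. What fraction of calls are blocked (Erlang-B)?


B(c,a) = (a^c/c!) / Σ_{k=0}^{c} a^k/k!
a^7/7! = 0.0003842
Σ terms (k=0..7): 1.00000 + 1.09900 + 0.60390 + 0.22123 + 0.06078 + 0.01336 + 0.002447 + 0.0003842 = 3.001103
B = 0.0003842/3.001103 = 0.0001280

Final: 0.0001280


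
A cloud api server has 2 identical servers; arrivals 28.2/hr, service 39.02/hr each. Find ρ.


ρ = λ/(cμ) = 28.2/(2·39.02) = 28.2/78.04 = 0.3614

Final: 0.3614


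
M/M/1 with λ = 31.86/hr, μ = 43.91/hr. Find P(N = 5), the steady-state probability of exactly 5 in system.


ρ = 31.86/43.91 = 0.7256
P_n = (1−ρ)·ρ^n = (1 − 0.7256)·0.7256^5 = 0.2744·0.201100 = 0.055187

Final: 0.055187


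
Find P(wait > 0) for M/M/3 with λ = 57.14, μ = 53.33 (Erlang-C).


a = λ/μ = 1.0714; ρ = a/3 = 0.3571
P₀ = 0.337345 (from M/M/c formula)
C(c,a) = [a^c/(c!(1−ρ))]·P₀ = [1.23000/(6·0.6429)]·0.337345
= 0.31889·0.337345 = 0.107576

Final: 0.107576


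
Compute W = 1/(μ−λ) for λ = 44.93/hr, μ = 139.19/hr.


W = 1/(μ−λ) = 1/(139.19 − 44.93) = 1/94.26 = 0.01061 hr

Final: 0.01061 hr


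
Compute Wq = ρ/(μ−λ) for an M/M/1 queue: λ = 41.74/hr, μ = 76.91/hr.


ρ = 41.74/76.91 = 0.5427
Wq = ρ/(μ−λ) = 0.5427/(76.91 − 41.74) = 0.5427/35.17 = 0.01543 hr

Final: 0.01543 hr


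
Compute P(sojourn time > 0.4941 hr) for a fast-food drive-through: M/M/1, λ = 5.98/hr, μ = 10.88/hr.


W ~ Exponential(μ−λ) for M/M/1.
μ − λ = 10.88 − 5.98 = 4.9000
P(W > t) = e^{−(μ−λ)t} = e^{−2.4211} = 0.088825

Final: 0.088825


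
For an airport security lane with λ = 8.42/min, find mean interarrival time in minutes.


Mean interarrival time = 1/λ = 1/8.42 minute = 0.11876 minute
In minutes: 0.11876 × 1 = 0.1188 min

Final: 0.1188 min


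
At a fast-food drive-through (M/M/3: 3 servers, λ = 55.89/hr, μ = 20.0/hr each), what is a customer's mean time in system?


a = 2.7945; ρ = 0.9315; P₀ = 0.016448
Lq = P₀·a^c·ρ/(c!(1−ρ)²) = 11.87645
Wq = Lq/λ = 11.87645/55.89 = 0.21250 hr
W = Wq + 1/μ = 0.21250 + 0.05000 = 0.26250 hr

Final: 0.26250 hr


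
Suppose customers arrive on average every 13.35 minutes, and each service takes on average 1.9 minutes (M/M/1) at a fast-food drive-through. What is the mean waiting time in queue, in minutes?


λ = 60/13.35 = 4.4944 /hr
μ = 60/1.9 = 31.5789 /hr
ρ = λ/μ = 4.4944/31.5789 = 0.1423
Wq = ρ/(μ−λ) = 0.1423/(31.5789−4.4944) = 0.005255 hr
In minutes: 0.005255·60 = 0.3153 min

Final: 0.3153 min


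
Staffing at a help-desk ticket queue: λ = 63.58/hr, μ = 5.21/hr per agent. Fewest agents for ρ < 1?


Stability requires cμ > λ ⇔ c > λ/μ.
λ/μ = 63.58/5.21 = 12.2035
Minimum integer c = ⌊12.2035⌋ + 1 = 13
Check: 13·5.21 = 67.73 > 63.58, while 12·5.21 = 62.52 ≤ 63.58

Final: 13 servers


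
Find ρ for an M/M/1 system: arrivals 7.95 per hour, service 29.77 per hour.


ρ = λ/μ = 7.95/29.77 = 0.2670

Final: 0.2670


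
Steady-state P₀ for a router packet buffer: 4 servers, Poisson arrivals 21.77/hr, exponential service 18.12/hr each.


a = λ/μ = 21.77/18.12 = 1.2014; ρ = a/c = 0.3004
Σ_{k=0}^{3} a^k/k! (terms k=0..3) = 1.00000 + 1.20143 + 0.72172 + 0.28903 = 3.21219
Tail: a^4/(4!(1−ρ)) = 2.08354/(24·0.6996) = 0.12408
P₀ = 1/(3.21219 + 0.12408) = 1/3.33628 = 0.299735

Final: 0.299735


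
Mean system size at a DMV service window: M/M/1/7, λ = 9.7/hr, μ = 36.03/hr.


ρ = 9.7/36.03 = 0.2692
L = ρ[1 − (K+1)ρ^K + Kρ^(K+1)] / [(1−ρ)(1−ρ^(K+1))]
Numerator: 0.2692·(1 − 8·0.0001025 + 7·0.00002760) = 0.269051
Denominator: (0.7308)·(0.999972) = 0.730760
L = 0.269051/0.730760 = 0.3682

Final: 0.3682


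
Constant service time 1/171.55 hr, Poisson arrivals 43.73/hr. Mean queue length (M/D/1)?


ρ = 43.73/171.55 = 0.2549
M/D/1: Lq = ρ²/(2(1−ρ)) = 0.06498/(2·0.7451) = 0.04361

Final: 0.04361


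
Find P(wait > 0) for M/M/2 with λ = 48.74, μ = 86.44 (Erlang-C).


a = λ/μ = 0.5639; ρ = a/2 = 0.2819
P₀ = 0.560148 (from M/M/c formula)
C(c,a) = [a^c/(c!(1−ρ))]·P₀ = [0.31794/(2·0.7181)]·0.560148
= 0.22138·0.560148 = 0.124007

Final: 0.124007


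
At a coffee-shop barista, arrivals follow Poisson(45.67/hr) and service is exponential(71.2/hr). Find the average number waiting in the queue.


ρ = 45.67/71.2 = 0.6414
Lq = ρ²/(1−ρ) = 0.4114/0.3586 = 1.1474

Final: 1.1474


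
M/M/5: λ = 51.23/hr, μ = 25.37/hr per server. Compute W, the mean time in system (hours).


a = 2.0193; ρ = 0.4039; P₀ = 0.131707
Lq = P₀·a^c·ρ/(c!(1−ρ)²) = 0.04188
Wq = Lq/λ = 0.04188/51.23 = 0.0008175 hr
W = Wq + 1/μ = 0.0008175 + 0.03942 = 0.04023 hr

Final: 0.04023 hr


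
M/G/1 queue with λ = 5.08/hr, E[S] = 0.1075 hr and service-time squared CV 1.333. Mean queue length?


ρ = λ·E[S] = 5.08·0.1075 = 0.5461
Lq = ρ²(1+C_s²)/(2(1−ρ)) = 0.2982·(1+1.333)/(2·0.4539)
= 0.2982·2.3330/0.9078 = 0.76642

Final: 0.76642


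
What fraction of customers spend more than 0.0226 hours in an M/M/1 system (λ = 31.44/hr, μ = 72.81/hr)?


W ~ Exponential(μ−λ) for M/M/1.
μ − λ = 72.81 − 31.44 = 41.3700
P(W > t) = e^{−(μ−λ)t} = e^{−0.9350} = 0.392601

Final: 0.392601


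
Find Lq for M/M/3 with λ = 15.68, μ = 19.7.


a = λ/μ = 0.7959; ρ = a/3 = 0.2653
P₀ = 0.449017
Lq = P₀·a^c·ρ / (c!·(1−ρ)²) = 0.449017·0.50424·0.2653/(6·0.53976)
= 0.01855

Final: 0.01855


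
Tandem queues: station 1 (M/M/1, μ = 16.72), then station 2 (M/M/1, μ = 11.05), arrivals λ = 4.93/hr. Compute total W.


Each node sees arrival rate λ = 4.93/hr (tandem ⇒ throughput preserved).
W₁ = 1/(μ₁−λ) = 1/(16.72−4.93) = 0.08482 hr
W₂ = 1/(μ₂−λ) = 1/(11.05−4.93) = 0.16340 hr
W_total = W₁ + W₂ = 0.08482 + 0.16340 = 0.24822 hr

Final: 0.24822 hr


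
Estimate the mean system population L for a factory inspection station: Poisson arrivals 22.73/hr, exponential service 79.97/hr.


ρ = λ/μ = 22.73/79.97 = 0.2842
L = ρ/(1−ρ) = 0.2842/(1 − 0.2842) = 0.2842/0.7158 = 0.3971

Final: 0.3971


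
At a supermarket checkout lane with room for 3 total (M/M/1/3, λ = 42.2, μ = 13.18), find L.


ρ = 42.2/13.18 = 3.2018
L = ρ[1 − (K+1)ρ^K + Kρ^(K+1)] / [(1−ρ)(1−ρ^(K+1))]
Numerator: 3.2018·(1 − 4·32.823971 + 3·105.096478) = 592.316222
Denominator: (-2.2018)·(-104.096478) = 229.201805
L = 592.316222/229.201805 = 2.5843

Final: 2.5843


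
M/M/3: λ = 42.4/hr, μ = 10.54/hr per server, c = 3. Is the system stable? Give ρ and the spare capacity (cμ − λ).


Total capacity cμ = 3·10.54 = 31.62/hr
ρ = λ/(cμ) = 42.4/31.62 = 1.3409
Stable ⇔ ρ < 1: NO
Spare capacity = cμ − λ = 31.62 − 42.4 = -10.78/hr

Final: ρ = 1.3409; unstable; margin = -10.78/hr


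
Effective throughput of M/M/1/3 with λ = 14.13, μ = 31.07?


ρ = 0.4548; P_K = (1−ρ)ρ^3/(1−ρ^4) = 0.053575
λ_eff = λ(1 − P_K) = 14.13·(1 − 0.053575) = 14.13·0.946425 = 13.3730 /hr

Final: 13.3730 /hr


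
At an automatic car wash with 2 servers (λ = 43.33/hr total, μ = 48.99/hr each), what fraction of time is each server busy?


ρ = λ/(cμ) = 43.33/(2·48.99) = 43.33/97.98 = 0.4422

Final: 0.4422


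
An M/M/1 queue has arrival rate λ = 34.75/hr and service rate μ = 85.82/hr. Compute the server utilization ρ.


ρ = λ/μ = 34.75/85.82 = 0.4049

Final: 0.4049


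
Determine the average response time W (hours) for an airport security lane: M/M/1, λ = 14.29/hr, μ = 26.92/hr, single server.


W = 1/(μ−λ) = 1/(26.92 − 14.29) = 1/12.63 = 0.07918 hr

Final: 0.07918 hr


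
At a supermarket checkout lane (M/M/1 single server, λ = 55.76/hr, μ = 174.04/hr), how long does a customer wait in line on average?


ρ = 55.76/174.04 = 0.3204
Wq = ρ/(μ−λ) = 0.3204/(174.04 − 55.76) = 0.3204/118.28 = 0.002709 hr

Final: 0.002709 hr


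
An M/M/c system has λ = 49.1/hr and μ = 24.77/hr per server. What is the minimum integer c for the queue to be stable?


Stability requires cμ > λ ⇔ c > λ/μ.
λ/μ = 49.1/24.77 = 1.9822
Minimum integer c = ⌊1.9822⌋ + 1 = 2
Check: 2·24.77 = 49.54 > 49.1, while 1·24.77 = 24.77 ≤ 49.1

Final: 2 servers


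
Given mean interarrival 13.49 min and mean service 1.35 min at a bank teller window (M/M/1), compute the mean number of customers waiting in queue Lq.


λ = 60/13.49 = 4.4477 /hr
μ = 60/1.35 = 44.4444 /hr
ρ = λ/μ = 4.4477/44.4444 = 0.1001
Lq = ρ²/(1−ρ) = 0.01001/0.8999 = 0.01113

Final: 0.01113


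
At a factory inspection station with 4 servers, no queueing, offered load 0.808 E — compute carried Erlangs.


B(4,0.808) = 0.007928 (Erlang-B)
Carried load = a(1 − B) = 0.808·(1 − 0.007928) = 0.808·0.992072 = 0.8016 E

Final: 0.8016 Erlangs


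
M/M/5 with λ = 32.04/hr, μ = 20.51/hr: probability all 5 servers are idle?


a = λ/μ = 32.04/20.51 = 1.5622; ρ = a/c = 0.3124
Σ_{k=0}^{4} a^k/k! (terms k=0..4) = 1.00000 + 1.56216 + 1.22018 + 0.63537 + 0.24814 = 4.66586
Tail: a^5/(5!(1−ρ)) = 9.30324/(120·0.6876) = 0.11276
P₀ = 1/(4.66586 + 0.11276) = 1/4.77861 = 0.209266

Final: 0.209266


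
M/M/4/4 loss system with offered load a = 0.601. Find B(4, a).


B(c,a) = (a^c/c!) / Σ_{k=0}^{c} a^k/k!
a^4/4! = 0.005436
Σ terms (k=0..4): 1.00000 + 0.60100 + 0.18060 + 0.03618 + 0.005436 = 1.823217
B = 0.005436/1.823217 = 0.002982

Final: 0.002982


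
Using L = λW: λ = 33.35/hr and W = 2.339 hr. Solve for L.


L = λW = 33.35·2.339 = 78.0057

Final: 78.0057


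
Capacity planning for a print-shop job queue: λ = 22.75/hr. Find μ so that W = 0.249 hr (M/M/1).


W = 1/(μ−λ) ⇒ μ − λ = 1/W = 1/0.249 = 4.0161
μ = λ + 1/W = 22.75 + 4.0161 = 26.7661 per hr

Final: 26.7661 /hr


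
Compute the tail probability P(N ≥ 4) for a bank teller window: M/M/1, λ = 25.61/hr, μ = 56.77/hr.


ρ = 25.61/56.77 = 0.4511
P(N ≥ n) = ρ^n = 0.4511^4 = 0.041415

Final: 0.041415


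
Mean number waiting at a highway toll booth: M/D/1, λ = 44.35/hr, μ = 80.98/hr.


ρ = 44.35/80.98 = 0.5477
M/D/1: Lq = ρ²/(2(1−ρ)) = 0.2999/(2·0.4523) = 0.33155

Final: 0.33155


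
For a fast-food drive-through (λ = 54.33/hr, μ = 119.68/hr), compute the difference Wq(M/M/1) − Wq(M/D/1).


ρ = 54.33/119.68 = 0.4540
Wq(M/M/1) = ρ/(μ−λ) = 0.4540/65.35 = 0.006947 hr
Wq(M/D/1) = ρ/(2(μ−λ)) = 0.003473 hr
Savings = 0.006947 − 0.003473 = 0.003473 hr

Final: 0.003473 hr


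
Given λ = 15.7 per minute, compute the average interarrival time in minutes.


Mean interarrival time = 1/λ = 1/15.7 minute = 0.06369 minute
In minutes: 0.06369 × 1 = 0.06369 min

Final: 0.06369 min


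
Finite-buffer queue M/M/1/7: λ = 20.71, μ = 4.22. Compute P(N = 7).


ρ = λ/μ = 20.71/4.22 = 4.9076
P_K = (1−ρ)ρ^K/(1−ρ^(K+1)) = (-3.9076·68560.430438)/(1 − 336465.998665)
= -267905.568228/-336464.998665 = 0.796236

Final: 0.796236


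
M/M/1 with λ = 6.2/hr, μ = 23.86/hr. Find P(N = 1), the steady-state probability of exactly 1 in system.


ρ = 6.2/23.86 = 0.2598
P_n = (1−ρ)·ρ^n = (1 − 0.2598)·0.2598^1 = 0.7402·0.259849 = 0.192328

Final: 0.192328


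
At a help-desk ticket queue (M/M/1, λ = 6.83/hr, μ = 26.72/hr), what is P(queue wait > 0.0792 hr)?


ρ = 6.83/26.72 = 0.2556
P(Wq > t) = ρ·e^{−(μ−λ)t} = 0.2556·e^{−1.5753}
= 0.2556·0.206948 = 0.052899

Final: 0.052899


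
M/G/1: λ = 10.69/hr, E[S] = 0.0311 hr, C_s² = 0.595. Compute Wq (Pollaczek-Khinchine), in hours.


ρ = λ·E[S] = 10.69·0.0311 = 0.3325
E[S²] = E[S]²(1+C_s²) = 0.0311²·(1+0.595) = 0.001543
Wq = λ·E[S²]/(2(1−ρ)) = 10.69·0.001543/(2·0.6675) = 0.01235 hr

Final: 0.01235 hr


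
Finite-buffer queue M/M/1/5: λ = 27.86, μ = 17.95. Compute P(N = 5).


ρ = λ/μ = 27.86/17.95 = 1.5521
P_K = (1−ρ)ρ^K/(1−ρ^(K+1)) = (-0.5521·9.007065)/(1 − 13.979768)
= -4.972703/-12.979768 = 0.383112

Final: 0.383112


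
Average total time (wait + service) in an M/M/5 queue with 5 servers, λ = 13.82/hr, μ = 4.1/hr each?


a = 3.3707; ρ = 0.6741; P₀ = 0.030357
Lq = P₀·a^c·ρ/(c!(1−ρ)²) = 0.69889
Wq = Lq/λ = 0.69889/13.82 = 0.05057 hr
W = Wq + 1/μ = 0.05057 + 0.24390 = 0.29447 hr

Final: 0.29447 hr


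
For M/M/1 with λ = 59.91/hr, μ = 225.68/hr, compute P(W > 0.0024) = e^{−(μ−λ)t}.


W ~ Exponential(μ−λ) for M/M/1.
μ − λ = 225.68 − 59.91 = 165.7700
P(W > t) = e^{−(μ−λ)t} = e^{−0.3978} = 0.671764

Final: 0.671764


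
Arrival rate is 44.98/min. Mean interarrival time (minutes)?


Mean interarrival time = 1/λ = 1/44.98 minute = 0.02223 minute
In minutes: 0.02223 × 1 = 0.02223 min

Final: 0.02223 min


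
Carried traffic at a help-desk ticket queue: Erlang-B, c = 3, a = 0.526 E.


B(3,0.526) = 0.014364 (Erlang-B)
Carried load = a(1 − B) = 0.526·(1 − 0.014364) = 0.526·0.985636 = 0.5184 E

Final: 0.5184 Erlangs


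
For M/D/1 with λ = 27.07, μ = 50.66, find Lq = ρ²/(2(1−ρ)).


ρ = 27.07/50.66 = 0.5343
M/D/1: Lq = ρ²/(2(1−ρ)) = 0.2855/(2·0.4657) = 0.30659

Final: 0.30659


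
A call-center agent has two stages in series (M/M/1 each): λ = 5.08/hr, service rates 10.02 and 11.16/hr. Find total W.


Each node sees arrival rate λ = 5.08/hr (tandem ⇒ throughput preserved).
W₁ = 1/(μ₁−λ) = 1/(10.02−5.08) = 0.20243 hr
W₂ = 1/(μ₂−λ) = 1/(11.16−5.08) = 0.16447 hr
W_total = W₁ + W₂ = 0.20243 + 0.16447 = 0.36690 hr

Final: 0.36690 hr


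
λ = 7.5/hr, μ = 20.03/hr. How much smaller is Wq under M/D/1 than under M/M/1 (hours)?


ρ = 7.5/20.03 = 0.3744
Wq(M/M/1) = ρ/(μ−λ) = 0.3744/12.53 = 0.02988 hr
Wq(M/D/1) = ρ/(2(μ−λ)) = 0.01494 hr
Savings = 0.02988 − 0.01494 = 0.01494 hr

Final: 0.01494 hr


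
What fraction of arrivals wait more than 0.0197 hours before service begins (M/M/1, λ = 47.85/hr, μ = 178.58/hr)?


ρ = 47.85/178.58 = 0.2679
P(Wq > t) = ρ·e^{−(μ−λ)t} = 0.2679·e^{−2.5754}
= 0.2679·0.076125 = 0.020397

Final: 0.020397


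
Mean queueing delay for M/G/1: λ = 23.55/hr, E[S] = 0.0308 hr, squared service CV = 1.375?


ρ = λ·E[S] = 23.55·0.0308 = 0.7253
E[S²] = E[S]²(1+C_s²) = 0.0308²·(1+1.375) = 0.002253
Wq = λ·E[S²]/(2(1−ρ)) = 23.55·0.002253/(2·0.2747) = 0.09659 hr

Final: 0.09659 hr


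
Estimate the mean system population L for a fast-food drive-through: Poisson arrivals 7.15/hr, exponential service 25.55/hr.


ρ = λ/μ = 7.15/25.55 = 0.2798
L = ρ/(1−ρ) = 0.2798/(1 − 0.2798) = 0.2798/0.7202 = 0.3886

Final: 0.3886


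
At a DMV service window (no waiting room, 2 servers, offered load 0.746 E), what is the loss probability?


B(c,a) = (a^c/c!) / Σ_{k=0}^{c} a^k/k!
a^2/2! = 0.278258
Σ terms (k=0..2): 1.00000 + 0.74600 + 0.27826 = 2.024258
B = 0.278258/2.024258 = 0.137462

Final: 0.137462


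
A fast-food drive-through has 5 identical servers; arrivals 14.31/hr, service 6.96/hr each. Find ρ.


ρ = λ/(cμ) = 14.31/(5·6.96) = 14.31/34.80 = 0.4112

Final: 0.4112


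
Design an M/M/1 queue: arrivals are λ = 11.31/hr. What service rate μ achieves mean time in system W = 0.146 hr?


W = 1/(μ−λ) ⇒ μ − λ = 1/W = 1/0.146 = 6.8493
μ = λ + 1/W = 11.31 + 6.8493 = 18.1593 per hr

Final: 18.1593 /hr


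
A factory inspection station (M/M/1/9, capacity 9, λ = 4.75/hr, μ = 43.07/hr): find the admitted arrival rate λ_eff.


ρ = 0.1103; P_K = (1−ρ)ρ^9/(1−ρ^10) = 0.000000002147
λ_eff = λ(1 − P_K) = 4.75·(1 − 0.000000002147) = 4.75·1.000000 = 4.7500 /hr

Final: 4.7500 /hr


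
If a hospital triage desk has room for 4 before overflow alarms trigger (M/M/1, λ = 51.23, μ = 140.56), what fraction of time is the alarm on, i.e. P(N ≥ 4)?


ρ = 51.23/140.56 = 0.3645
P(N ≥ n) = ρ^n = 0.3645^4 = 0.017646

Final: 0.017646


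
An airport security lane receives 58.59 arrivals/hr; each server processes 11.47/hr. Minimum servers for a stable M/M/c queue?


Stability requires cμ > λ ⇔ c > λ/μ.
λ/μ = 58.59/11.47 = 5.1081
Minimum integer c = ⌊5.1081⌋ + 1 = 6
Check: 6·11.47 = 68.82 > 58.59, while 5·11.47 = 57.35 ≤ 58.59

Final: 6 servers


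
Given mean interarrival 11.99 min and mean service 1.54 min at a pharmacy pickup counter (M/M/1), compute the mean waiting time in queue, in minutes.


λ = 60/11.99 = 5.0042 /hr
μ = 60/1.54 = 38.9610 /hr
ρ = λ/μ = 5.0042/38.9610 = 0.1284
Wq = ρ/(μ−λ) = 0.1284/(38.9610−5.0042) = 0.003782 hr
In minutes: 0.003782·60 = 0.2269 min

Final: 0.2269 min


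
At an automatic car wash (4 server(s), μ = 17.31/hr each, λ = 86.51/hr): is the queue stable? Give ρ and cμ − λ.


Total capacity cμ = 4·17.31 = 69.24/hr
ρ = λ/(cμ) = 86.51/69.24 = 1.2494
Stable ⇔ ρ < 1: NO
Spare capacity = cμ − λ = 69.24 − 86.51 = -17.27/hr

Final: ρ = 1.2494; unstable; margin = -17.27/hr


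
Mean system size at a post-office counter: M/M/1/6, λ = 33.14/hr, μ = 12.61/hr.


ρ = 33.14/12.61 = 2.6281
L = ρ[1 − (K+1)ρ^K + Kρ^(K+1)] / [(1−ρ)(1−ρ^(K+1))]
Numerator: 2.6281·(1 − 7·329.476546 + 6·865.888402) = 7595.116622
Denominator: (-1.6281)·(-864.888402) = 1408.101419
L = 7595.116622/1408.101419 = 5.3939

Final: 5.3939


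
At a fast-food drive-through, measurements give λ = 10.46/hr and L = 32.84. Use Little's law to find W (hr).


W = L/λ = 32.84/10.46 = 3.1396 hr

Final: 3.1396 hr


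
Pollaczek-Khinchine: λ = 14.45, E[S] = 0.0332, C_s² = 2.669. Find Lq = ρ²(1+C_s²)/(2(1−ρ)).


ρ = λ·E[S] = 14.45·0.0332 = 0.4797
Lq = ρ²(1+C_s²)/(2(1−ρ)) = 0.2302·(1+2.669)/(2·0.5203)
= 0.2302·3.6690/1.0405 = 0.81154

Final: 0.81154


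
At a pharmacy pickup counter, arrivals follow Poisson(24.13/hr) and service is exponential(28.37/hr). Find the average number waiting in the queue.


ρ = 24.13/28.37 = 0.8505
Lq = ρ²/(1−ρ) = 0.7234/0.1495 = 4.8405

Final: 4.8405


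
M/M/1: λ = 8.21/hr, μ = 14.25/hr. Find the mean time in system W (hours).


W = 1/(μ−λ) = 1/(14.25 − 8.21) = 1/6.04 = 0.1656 hr

Final: 0.1656 hr


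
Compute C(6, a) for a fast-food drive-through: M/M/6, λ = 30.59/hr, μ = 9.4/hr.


a = λ/μ = 3.2543; ρ = a/6 = 0.5424
P₀ = 0.037577 (from M/M/c formula)
C(c,a) = [a^c/(c!(1−ρ))]·P₀ = [1187.70816/(720·0.4576)]·0.037577
= 3.60469·0.037577 = 0.135452

Final: 0.135452


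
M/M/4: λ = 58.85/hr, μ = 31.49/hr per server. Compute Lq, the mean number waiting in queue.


a = λ/μ = 1.8688; ρ = a/4 = 0.4672
P₀ = 0.150219
Lq = P₀·a^c·ρ / (c!·(1−ρ)²) = 0.150219·12.19819·0.4672/(24·0.28386)
= 0.12566

Final: 0.12566


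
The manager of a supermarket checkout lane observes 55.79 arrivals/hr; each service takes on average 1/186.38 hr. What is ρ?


ρ = λ/μ = 55.79/186.38 = 0.2993

Final: 0.2993


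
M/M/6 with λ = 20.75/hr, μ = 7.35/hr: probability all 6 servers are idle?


a = λ/μ = 20.75/7.35 = 2.8231; ρ = a/c = 0.4705
Σ_{k=0}^{5} a^k/k! (terms k=0..5) = 1.00000 + 2.82313 + 3.98503 + 3.75008 + 2.64674 + 1.49442 = 15.69941
Tail: a^6/(6!(1−ρ)) = 506.27277/(720·0.5295) = 1.32802
P₀ = 1/(15.69941 + 1.32802) = 1/17.02742 = 0.058729

Final: 0.058729


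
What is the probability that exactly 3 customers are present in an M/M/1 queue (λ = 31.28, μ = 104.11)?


ρ = 31.28/104.11 = 0.3005
P_n = (1−ρ)·ρ^n = (1 − 0.3005)·0.3005^3 = 0.6995·0.027122 = 0.018973

Final: 0.018973


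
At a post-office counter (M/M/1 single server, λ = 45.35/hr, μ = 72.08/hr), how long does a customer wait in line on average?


ρ = 45.35/72.08 = 0.6292
Wq = ρ/(μ−λ) = 0.6292/(72.08 − 45.35) = 0.6292/26.73 = 0.02354 hr

Final: 0.02354 hr


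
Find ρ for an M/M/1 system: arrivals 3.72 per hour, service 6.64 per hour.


ρ = λ/μ = 3.72/6.64 = 0.5602

Final: 0.5602


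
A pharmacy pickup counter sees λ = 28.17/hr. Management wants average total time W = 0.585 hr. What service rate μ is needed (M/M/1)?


W = 1/(μ−λ) ⇒ μ − λ = 1/W = 1/0.585 = 1.7094
μ = λ + 1/W = 28.17 + 1.7094 = 29.8794 per hr

Final: 29.8794 /hr


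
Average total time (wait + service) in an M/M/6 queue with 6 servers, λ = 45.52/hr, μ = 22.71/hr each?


a = 2.0044; ρ = 0.3341; P₀ = 0.134539
Lq = P₀·a^c·ρ/(c!(1−ρ)²) = 0.009128
Wq = Lq/λ = 0.009128/45.52 = 0.0002005 hr
W = Wq + 1/μ = 0.0002005 + 0.04403 = 0.04423 hr

Final: 0.04423 hr


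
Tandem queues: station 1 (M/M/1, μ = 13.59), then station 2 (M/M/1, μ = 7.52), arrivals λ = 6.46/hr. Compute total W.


Each node sees arrival rate λ = 6.46/hr (tandem ⇒ throughput preserved).
W₁ = 1/(μ₁−λ) = 1/(13.59−6.46) = 0.14025 hr
W₂ = 1/(μ₂−λ) = 1/(7.52−6.46) = 0.94340 hr
W_total = W₁ + W₂ = 0.14025 + 0.94340 = 1.08365 hr

Final: 1.08365 hr


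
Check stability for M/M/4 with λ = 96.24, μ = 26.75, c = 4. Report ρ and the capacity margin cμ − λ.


Total capacity cμ = 4·26.75 = 107.00/hr
ρ = λ/(cμ) = 96.24/107.00 = 0.8994
Stable ⇔ ρ < 1: YES
Spare capacity = cμ − λ = 107.00 − 96.24 = 10.76/hr

Final: ρ = 0.8994; stable; margin = 10.76/hr


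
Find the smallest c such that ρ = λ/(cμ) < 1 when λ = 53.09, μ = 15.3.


Stability requires cμ > λ ⇔ c > λ/μ.
λ/μ = 53.09/15.3 = 3.4699
Minimum integer c = ⌊3.4699⌋ + 1 = 4
Check: 4·15.3 = 61.20 > 53.09, while 3·15.3 = 45.90 ≤ 53.09

Final: 4 servers


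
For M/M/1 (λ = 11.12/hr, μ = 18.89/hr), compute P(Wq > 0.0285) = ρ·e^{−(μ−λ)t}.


ρ = 11.12/18.89 = 0.5887
P(Wq > t) = ρ·e^{−(μ−λ)t} = 0.5887·e^{−0.2214}
= 0.5887·0.801360 = 0.471738

Final: 0.471738


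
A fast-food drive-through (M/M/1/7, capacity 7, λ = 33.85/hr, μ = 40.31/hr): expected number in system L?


ρ = 33.85/40.31 = 0.8397
L = ρ[1 − (K+1)ρ^K + Kρ^(K+1)] / [(1−ρ)(1−ρ^(K+1))]
Numerator: 0.8397·(1 − 8·0.294456 + 7·0.247267) = 0.315088
Denominator: (0.1603)·(0.752733) = 0.120631
L = 0.315088/0.120631 = 2.6120

Final: 2.6120


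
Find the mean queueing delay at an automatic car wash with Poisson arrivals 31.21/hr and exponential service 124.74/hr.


ρ = 31.21/124.74 = 0.2502
Wq = ρ/(μ−λ) = 0.2502/(124.74 − 31.21) = 0.2502/93.53 = 0.002675 hr

Final: 0.002675 hr


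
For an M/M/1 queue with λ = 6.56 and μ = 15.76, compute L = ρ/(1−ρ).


ρ = λ/μ = 6.56/15.76 = 0.4162
L = ρ/(1−ρ) = 0.4162/(1 − 0.4162) = 0.4162/0.5838 = 0.7130

Final: 0.7130


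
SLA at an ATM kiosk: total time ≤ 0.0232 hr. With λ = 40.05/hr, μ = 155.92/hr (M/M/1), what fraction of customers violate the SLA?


W ~ Exponential(μ−λ) for M/M/1.
μ − λ = 155.92 − 40.05 = 115.8700
P(W > t) = e^{−(μ−λ)t} = e^{−2.6882} = 0.068004

Final: 0.068004


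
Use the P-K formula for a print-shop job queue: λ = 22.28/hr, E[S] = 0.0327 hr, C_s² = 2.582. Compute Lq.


ρ = λ·E[S] = 22.28·0.0327 = 0.7286
Lq = ρ²(1+C_s²)/(2(1−ρ)) = 0.5308·(1+2.582)/(2·0.2714)
= 0.5308·3.5820/0.5429 = 3.50220

Final: 3.50220


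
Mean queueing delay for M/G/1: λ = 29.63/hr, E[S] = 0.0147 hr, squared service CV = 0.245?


ρ = λ·E[S] = 29.63·0.0147 = 0.4356
E[S²] = E[S]²(1+C_s²) = 0.0147²·(1+0.245) = 0.0002690
Wq = λ·E[S²]/(2(1−ρ)) = 29.63·0.0002690/(2·0.5644) = 0.007061 hr

Final: 0.007061 hr


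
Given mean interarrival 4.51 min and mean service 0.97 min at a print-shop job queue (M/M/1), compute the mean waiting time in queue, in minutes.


λ = 60/4.51 = 13.3038 /hr
μ = 60/0.97 = 61.8557 /hr
ρ = λ/μ = 13.3038/61.8557 = 0.2151
Wq = ρ/(μ−λ) = 0.2151/(61.8557−13.3038) = 0.004430 hr
In minutes: 0.004430·60 = 0.2658 min

Final: 0.2658 min


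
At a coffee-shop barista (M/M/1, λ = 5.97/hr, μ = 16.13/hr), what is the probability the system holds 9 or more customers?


ρ = 5.97/16.13 = 0.3701
P(N ≥ n) = ρ^n = 0.3701^9 = 0.0001303

Final: 0.0001303


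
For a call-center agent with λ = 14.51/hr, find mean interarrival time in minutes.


Mean interarrival time = 1/λ = 1/14.51 hour = 0.06892 hour
In minutes: 0.06892 × 60 = 4.1351 min

Final: 4.1351 min


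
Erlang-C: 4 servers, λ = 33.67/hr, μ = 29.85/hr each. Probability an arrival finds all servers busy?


a = λ/μ = 1.1280; ρ = a/4 = 0.2820
P₀ = 0.322865 (from M/M/c formula)
C(c,a) = [a^c/(c!(1−ρ))]·P₀ = [1.61881/(24·0.7180)]·0.322865
= 0.09394·0.322865 = 0.030330

Final: 0.030330


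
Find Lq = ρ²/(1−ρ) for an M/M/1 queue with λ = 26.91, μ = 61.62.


ρ = 26.91/61.62 = 0.4367
Lq = ρ²/(1−ρ) = 0.1907/0.5633 = 0.3386

Final: 0.3386


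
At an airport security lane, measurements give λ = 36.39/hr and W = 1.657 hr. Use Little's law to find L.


L = λW = 36.39·1.657 = 60.2982

Final: 60.2982


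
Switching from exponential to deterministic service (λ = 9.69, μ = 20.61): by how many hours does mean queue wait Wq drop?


ρ = 9.69/20.61 = 0.4702
Wq(M/M/1) = ρ/(μ−λ) = 0.4702/10.92 = 0.04305 hr
Wq(M/D/1) = ρ/(2(μ−λ)) = 0.02153 hr
Savings = 0.04305 − 0.02153 = 0.02153 hr

Final: 0.02153 hr


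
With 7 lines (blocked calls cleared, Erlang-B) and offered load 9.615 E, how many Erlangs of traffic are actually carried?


B(7,9.615) = 0.391454 (Erlang-B)
Carried load = a(1 − B) = 9.615·(1 − 0.391454) = 9.615·0.608546 = 5.8512 E

Final: 5.8512 Erlangs


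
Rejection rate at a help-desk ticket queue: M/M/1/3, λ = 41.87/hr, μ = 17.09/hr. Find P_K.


ρ = λ/μ = 41.87/17.09 = 2.4500
P_K = (1−ρ)ρ^K/(1−ρ^(K+1)) = (-1.4500·14.705598)/(1 − 36.028285)
= -21.322687/-35.028285 = 0.608728

Final: 0.608728


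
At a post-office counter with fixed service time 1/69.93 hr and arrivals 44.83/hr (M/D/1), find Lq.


ρ = 44.83/69.93 = 0.6411
M/D/1: Lq = ρ²/(2(1−ρ)) = 0.4110/(2·0.3589) = 0.57249

Final: 0.57249


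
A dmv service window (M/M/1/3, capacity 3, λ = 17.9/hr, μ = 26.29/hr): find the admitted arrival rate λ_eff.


ρ = 0.6809; P_K = (1−ρ)ρ^3/(1−ρ^4) = 0.128303
λ_eff = λ(1 − P_K) = 17.9·(1 − 0.128303) = 17.9·0.871697 = 15.6034 /hr

Final: 15.6034 /hr


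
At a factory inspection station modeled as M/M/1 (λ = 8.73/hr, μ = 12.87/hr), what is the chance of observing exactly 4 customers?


ρ = 8.73/12.87 = 0.6783
P_n = (1−ρ)·ρ^n = (1 − 0.6783)·0.6783^4 = 0.3217·0.211711 = 0.068103

Final: 0.068103


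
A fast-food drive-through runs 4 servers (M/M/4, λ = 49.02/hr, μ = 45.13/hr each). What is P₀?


a = λ/μ = 49.02/45.13 = 1.0862; ρ = a/c = 0.2715
Σ_{k=0}^{3} a^k/k! (terms k=0..3) = 1.00000 + 1.08620 + 0.58991 + 0.21359 = 2.88969
Tail: a^4/(4!(1−ρ)) = 1.39198/(24·0.7285) = 0.07962
P₀ = 1/(2.88969 + 0.07962) = 1/2.96931 = 0.336778

Final: 0.336778


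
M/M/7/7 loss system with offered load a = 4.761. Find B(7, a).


B(c,a) = (a^c/c!) / Σ_{k=0}^{c} a^k/k!
a^7/7! = 11.001622
Σ terms (k=0..7): 1.00000 + 4.76100 + 11.33356 + 17.98636 + 21.40827 + 20.38495 + 16.17546 + 11.00162 = 104.051218
B = 11.001622/104.051218 = 0.105733

Final: 0.105733


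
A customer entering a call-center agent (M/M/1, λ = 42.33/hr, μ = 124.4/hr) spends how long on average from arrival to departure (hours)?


W = 1/(μ−λ) = 1/(124.4 − 42.33) = 1/82.07 = 0.01218 hr

Final: 0.01218 hr


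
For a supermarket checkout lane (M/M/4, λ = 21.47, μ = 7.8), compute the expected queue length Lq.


a = λ/μ = 2.7526; ρ = a/4 = 0.6881
P₀ = 0.053515
Lq = P₀·a^c·ρ / (c!·(1−ρ)²) = 0.053515·57.40501·0.6881/(24·0.09726)
= 0.90568

Final: 0.90568


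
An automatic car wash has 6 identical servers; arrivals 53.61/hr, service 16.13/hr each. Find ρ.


ρ = λ/(cμ) = 53.61/(6·16.13) = 53.61/96.78 = 0.5539

Final: 0.5539


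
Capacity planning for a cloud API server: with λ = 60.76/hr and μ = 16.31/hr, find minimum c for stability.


Stability requires cμ > λ ⇔ c > λ/μ.
λ/μ = 60.76/16.31 = 3.7253
Minimum integer c = ⌊3.7253⌋ + 1 = 4
Check: 4·16.31 = 65.24 > 60.76, while 3·16.31 = 48.93 ≤ 60.76

Final: 4 servers


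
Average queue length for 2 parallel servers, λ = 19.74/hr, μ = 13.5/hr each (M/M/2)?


a = λ/μ = 1.4622; ρ = a/2 = 0.7311
P₀ = 0.155327
Lq = P₀·a^c·ρ / (c!·(1−ρ)²) = 0.155327·2.13809·0.7311/(2·0.07230)
= 1.67912

Final: 1.67912


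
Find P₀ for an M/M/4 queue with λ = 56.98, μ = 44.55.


a = λ/μ = 56.98/44.55 = 1.2790; ρ = a/c = 0.3198
Σ_{k=0}^{3} a^k/k! (terms k=0..3) = 1.00000 + 1.27901 + 0.81794 + 0.34872 = 3.44567
Tail: a^4/(4!(1−ρ)) = 2.67608/(24·0.6802) = 0.16392
P₀ = 1/(3.44567 + 0.16392) = 1/3.60958 = 0.277040

Final: 0.277040


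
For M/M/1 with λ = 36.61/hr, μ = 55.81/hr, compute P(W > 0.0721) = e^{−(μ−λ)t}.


W ~ Exponential(μ−λ) for M/M/1.
μ − λ = 55.81 − 36.61 = 19.2000
P(W > t) = e^{−(μ−λ)t} = e^{−1.3843} = 0.250494

Final: 0.250494


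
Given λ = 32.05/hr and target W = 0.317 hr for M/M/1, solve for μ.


W = 1/(μ−λ) ⇒ μ − λ = 1/W = 1/0.317 = 3.1546
μ = λ + 1/W = 32.05 + 3.1546 = 35.2046 per hr

Final: 35.2046 /hr


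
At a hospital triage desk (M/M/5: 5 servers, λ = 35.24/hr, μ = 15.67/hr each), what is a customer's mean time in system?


a = 2.2489; ρ = 0.4498; P₀ = 0.104056
Lq = P₀·a^c·ρ/(c!(1−ρ)²) = 0.07410
Wq = Lq/λ = 0.07410/35.24 = 0.002103 hr
W = Wq + 1/μ = 0.002103 + 0.06382 = 0.06592 hr

Final: 0.06592 hr


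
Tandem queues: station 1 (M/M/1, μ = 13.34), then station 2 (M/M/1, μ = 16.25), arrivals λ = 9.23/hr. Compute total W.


Each node sees arrival rate λ = 9.23/hr (tandem ⇒ throughput preserved).
W₁ = 1/(μ₁−λ) = 1/(13.34−9.23) = 0.24331 hr
W₂ = 1/(μ₂−λ) = 1/(16.25−9.23) = 0.14245 hr
W_total = W₁ + W₂ = 0.24331 + 0.14245 = 0.38576 hr

Final: 0.38576 hr


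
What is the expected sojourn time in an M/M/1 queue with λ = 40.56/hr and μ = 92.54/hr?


W = 1/(μ−λ) = 1/(92.54 − 40.56) = 1/51.98 = 0.01924 hr

Final: 0.01924 hr


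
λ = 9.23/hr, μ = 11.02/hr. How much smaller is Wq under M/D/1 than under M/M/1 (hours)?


ρ = 9.23/11.02 = 0.8376
Wq(M/M/1) = ρ/(μ−λ) = 0.8376/1.79 = 0.46792 hr
Wq(M/D/1) = ρ/(2(μ−λ)) = 0.23396 hr
Savings = 0.46792 − 0.23396 = 0.23396 hr

Final: 0.23396 hr


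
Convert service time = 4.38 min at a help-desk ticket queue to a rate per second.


μ = 1/(service time) in consistent units.
1 second = 0.0166667 min, so μ = 0.0166667/4.38 = 0.003805 per second

Final: 0.003805 /sec


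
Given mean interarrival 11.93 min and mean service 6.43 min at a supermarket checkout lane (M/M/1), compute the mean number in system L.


λ = 60/11.93 = 5.0293 /hr
μ = 60/6.43 = 9.3313 /hr
ρ = λ/μ = 5.0293/9.3313 = 0.5390
L = ρ/(1−ρ) = 0.5390/0.4610 = 1.1691

Final: 1.1691


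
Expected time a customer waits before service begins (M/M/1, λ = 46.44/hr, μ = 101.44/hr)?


ρ = 46.44/101.44 = 0.4578
Wq = ρ/(μ−λ) = 0.4578/(101.44 − 46.44) = 0.4578/55.00 = 0.008324 hr

Final: 0.008324 hr


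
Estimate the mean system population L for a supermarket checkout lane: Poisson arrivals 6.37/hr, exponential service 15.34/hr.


ρ = λ/μ = 6.37/15.34 = 0.4153
L = ρ/(1−ρ) = 0.4153/(1 − 0.4153) = 0.4153/0.5847 = 0.7101

Final: 0.7101


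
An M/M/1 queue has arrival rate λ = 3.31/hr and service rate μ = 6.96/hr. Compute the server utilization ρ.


ρ = λ/μ = 3.31/6.96 = 0.4756

Final: 0.4756


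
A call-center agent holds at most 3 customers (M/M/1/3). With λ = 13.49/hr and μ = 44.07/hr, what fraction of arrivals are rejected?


ρ = λ/μ = 13.49/44.07 = 0.3061
P_K = (1−ρ)ρ^K/(1−ρ^(K+1)) = (0.6939·0.028682)/(1 − 0.008780)
= 0.019902/0.991220 = 0.020078

Final: 0.020078


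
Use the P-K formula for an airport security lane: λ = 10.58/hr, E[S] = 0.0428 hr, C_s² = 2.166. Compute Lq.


ρ = λ·E[S] = 10.58·0.0428 = 0.4528
Lq = ρ²(1+C_s²)/(2(1−ρ)) = 0.2050·(1+2.166)/(2·0.5472)
= 0.2050·3.1660/1.0944 = 0.59322

Final: 0.59322


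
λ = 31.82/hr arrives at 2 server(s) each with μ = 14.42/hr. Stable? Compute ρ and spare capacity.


Total capacity cμ = 2·14.42 = 28.84/hr
ρ = λ/(cμ) = 31.82/28.84 = 1.1033
Stable ⇔ ρ < 1: NO
Spare capacity = cμ − λ = 28.84 − 31.82 = -2.98/hr

Final: ρ = 1.1033; unstable; margin = -2.98/hr


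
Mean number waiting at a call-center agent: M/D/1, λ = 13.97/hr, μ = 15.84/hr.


ρ = 13.97/15.84 = 0.8819
M/D/1: Lq = ρ²/(2(1−ρ)) = 0.7778/(2·0.1181) = 3.29432

Final: 3.29432


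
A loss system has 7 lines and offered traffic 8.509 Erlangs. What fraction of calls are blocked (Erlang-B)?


B(c,a) = (a^c/c!) / Σ_{k=0}^{c} a^k/k!
a^7/7! = 640.795022
Σ terms (k=0..7): 1.00000 + 8.50900 + 36.20154 + 102.67964 + 218.42526 + 371.71610 + 527.15538 + 640.79502 = 1906.481937
B = 640.795022/1906.481937 = 0.336114

Final: 0.336114


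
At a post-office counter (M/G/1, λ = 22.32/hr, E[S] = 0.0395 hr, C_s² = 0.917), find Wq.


ρ = λ·E[S] = 22.32·0.0395 = 0.8816
E[S²] = E[S]²(1+C_s²) = 0.0395²·(1+0.917) = 0.002991
Wq = λ·E[S²]/(2(1−ρ)) = 22.32·0.002991/(2·0.1184) = 0.28202 hr

Final: 0.28202 hr


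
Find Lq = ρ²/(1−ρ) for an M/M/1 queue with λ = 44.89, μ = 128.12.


ρ = 44.89/128.12 = 0.3504
Lq = ρ²/(1−ρ) = 0.1228/0.6496 = 0.1890

Final: 0.1890


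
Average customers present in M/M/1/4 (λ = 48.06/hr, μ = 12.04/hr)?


ρ = 48.06/12.04 = 3.9917
L = ρ[1 − (K+1)ρ^K + Kρ^(K+1)] / [(1−ρ)(1−ρ^(K+1))]
Numerator: 3.9917·(1 − 5·253.880367 + 4·1013.412829) = 11117.864611
Denominator: (-2.9917)·(-1012.412829) = 3028.829742
L = 11117.864611/3028.829742 = 3.6707

Final: 3.6707


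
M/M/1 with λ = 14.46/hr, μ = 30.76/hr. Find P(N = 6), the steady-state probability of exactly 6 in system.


ρ = 14.46/30.76 = 0.4701
P_n = (1−ρ)·ρ^n = (1 − 0.4701)·0.4701^6 = 0.5299·0.010792 = 0.005719

Final: 0.005719


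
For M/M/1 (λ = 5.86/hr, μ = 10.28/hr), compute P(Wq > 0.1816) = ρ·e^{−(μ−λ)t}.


ρ = 5.86/10.28 = 0.5700
P(Wq > t) = ρ·e^{−(μ−λ)t} = 0.5700·e^{−0.8027}
= 0.5700·0.448130 = 0.255452

Final: 0.255452


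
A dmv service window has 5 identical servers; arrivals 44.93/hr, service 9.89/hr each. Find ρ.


ρ = λ/(cμ) = 44.93/(5·9.89) = 44.93/49.45 = 0.9086

Final: 0.9086


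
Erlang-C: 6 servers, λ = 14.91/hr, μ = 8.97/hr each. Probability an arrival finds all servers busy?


a = λ/μ = 1.6622; ρ = a/6 = 0.2770
P₀ = 0.189630 (from M/M/c formula)
C(c,a) = [a^c/(c!(1−ρ))]·P₀ = [21.09168/(720·0.7230)]·0.189630
= 0.04052·0.189630 = 0.007684

Final: 0.007684


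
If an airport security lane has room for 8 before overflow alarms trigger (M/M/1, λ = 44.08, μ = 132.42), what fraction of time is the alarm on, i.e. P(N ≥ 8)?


ρ = 44.08/132.42 = 0.3329
P(N ≥ n) = ρ^n = 0.3329^8 = 0.0001508

Final: 0.0001508


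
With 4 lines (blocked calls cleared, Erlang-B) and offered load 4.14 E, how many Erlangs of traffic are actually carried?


B(4,4.14) = 0.324019 (Erlang-B)
Carried load = a(1 − B) = 4.14·(1 − 0.324019) = 4.14·0.675981 = 2.7986 E

Final: 2.7986 Erlangs


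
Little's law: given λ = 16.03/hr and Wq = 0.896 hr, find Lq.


Lq = λWq = 16.03·0.896 = 14.3629

Final: 14.3629


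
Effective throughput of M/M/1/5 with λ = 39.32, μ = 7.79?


ρ = 5.0475; P_K = (1−ρ)ρ^5/(1−ρ^6) = 0.801930
λ_eff = λ(1 − P_K) = 39.32·(1 − 0.801930) = 39.32·0.198070 = 7.7881 /hr

Final: 7.7881 /hr


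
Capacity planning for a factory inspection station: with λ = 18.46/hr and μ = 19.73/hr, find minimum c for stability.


Stability requires cμ > λ ⇔ c > λ/μ.
λ/μ = 18.46/19.73 = 0.9356
Minimum integer c = ⌊0.9356⌋ + 1 = 1
Check: 1·19.73 = 19.73 > 18.46, while 0·19.73 = 0.00 ≤ 18.46

Final: 1 servers


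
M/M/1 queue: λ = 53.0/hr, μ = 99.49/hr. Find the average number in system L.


ρ = λ/μ = 53.0/99.49 = 0.5327
L = ρ/(1−ρ) = 0.5327/(1 − 0.5327) = 0.5327/0.4673 = 1.1400

Final: 1.1400


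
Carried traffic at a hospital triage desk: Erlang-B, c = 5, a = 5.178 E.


B(5,5.178) = 0.299140 (Erlang-B)
Carried load = a(1 − B) = 5.178·(1 − 0.299140) = 5.178·0.700860 = 3.6291 E

Final: 3.6291 Erlangs


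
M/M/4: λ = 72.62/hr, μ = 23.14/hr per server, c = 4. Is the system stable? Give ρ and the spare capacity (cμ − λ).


Total capacity cμ = 4·23.14 = 92.56/hr
ρ = λ/(cμ) = 72.62/92.56 = 0.7846
Stable ⇔ ρ < 1: YES
Spare capacity = cμ − λ = 92.56 − 72.62 = 19.94/hr

Final: ρ = 0.7846; stable; margin = 19.94/hr


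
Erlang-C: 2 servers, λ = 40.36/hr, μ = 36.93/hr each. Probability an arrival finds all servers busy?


a = λ/μ = 1.0929; ρ = a/2 = 0.5464
P₀ = 0.293294 (from M/M/c formula)
C(c,a) = [a^c/(c!(1−ρ))]·P₀ = [1.19438/(2·0.4536)]·0.293294
= 1.31667·0.293294 = 0.386172

Final: 0.386172


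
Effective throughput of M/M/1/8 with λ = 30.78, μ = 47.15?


ρ = 0.6528; P_K = (1−ρ)ρ^8/(1−ρ^9) = 0.011703
λ_eff = λ(1 − P_K) = 30.78·(1 − 0.011703) = 30.78·0.988297 = 30.4198 /hr

Final: 30.4198 /hr


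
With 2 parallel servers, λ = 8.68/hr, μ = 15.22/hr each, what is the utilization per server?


ρ = λ/(cμ) = 8.68/(2·15.22) = 8.68/30.44 = 0.2852

Final: 0.2852


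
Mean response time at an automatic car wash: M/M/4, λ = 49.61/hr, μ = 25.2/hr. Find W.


a = 1.9687; ρ = 0.4922; P₀ = 0.134945
Lq = P₀·a^c·ρ/(c!(1−ρ)²) = 0.16117
Wq = Lq/λ = 0.16117/49.61 = 0.003249 hr
W = Wq + 1/μ = 0.003249 + 0.03968 = 0.04293 hr

Final: 0.04293 hr


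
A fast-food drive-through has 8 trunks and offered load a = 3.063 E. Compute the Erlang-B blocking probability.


B(c,a) = (a^c/c!) / Σ_{k=0}^{c} a^k/k!
a^8/8! = 0.192157
Σ terms (k=0..8): 1.00000 + 3.06300 + 4.69098 + 4.78950 + 3.66756 + 2.24674 + 1.14696 + 0.50188 + 0.19216 = 21.298779
B = 0.192157/21.298779 = 0.009022

Final: 0.009022


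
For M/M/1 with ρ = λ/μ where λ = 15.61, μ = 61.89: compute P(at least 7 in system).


ρ = 15.61/61.89 = 0.2522
P(N ≥ n) = ρ^n = 0.2522^7 = 0.00006493

Final: 0.00006493


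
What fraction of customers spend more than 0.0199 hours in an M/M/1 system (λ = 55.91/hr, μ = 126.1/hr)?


W ~ Exponential(μ−λ) for M/M/1.
μ − λ = 126.1 − 55.91 = 70.1900
P(W > t) = e^{−(μ−λ)t} = e^{−1.3968} = 0.247392

Final: 0.247392


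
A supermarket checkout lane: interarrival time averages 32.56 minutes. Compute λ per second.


λ = 1/(interarrival time) in consistent units.
1 second = 0.0166667 min, so λ = 0.0166667/32.56 = 0.0005119 per second

Final: 0.0005119 /sec
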